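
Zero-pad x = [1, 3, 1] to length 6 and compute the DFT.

Original 3-point DFT: [5, -1.0000-1.7321i, -1.0000+1.7321i]
Zero-padded 6-point DFT provides frequency interpolation.

DFT_6([x, 0, ...]) = [5, 2.0000-3.4641i, -1.0000-1.7321i, -1, -1.0000+1.7321i, 2.0000+3.4641i]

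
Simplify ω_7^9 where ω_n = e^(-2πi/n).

Since ω_7^7 = 1, powers reduce modulo 7.
9 mod 7 = 2
So ω_7^9 = ω_7^2 = e^(-2πi·2/7)

ω_7^9 = ω_7^2 = -0.2225-0.9749i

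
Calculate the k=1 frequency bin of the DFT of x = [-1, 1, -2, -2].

X[1] = Σ(n=0 to 3) x[n] · ω_4^(1n) where ω_4 = e^(-2πi/4)
= (-1)·ω_4^0 + (1)·ω_4^1 + (-2)·ω_4^2 + (-2)·ω_4^3

X[1] = 1-3i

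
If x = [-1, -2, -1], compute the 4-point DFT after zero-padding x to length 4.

Original 3-point DFT: [-4, 0.5000+0.8660i, 0.5000-0.8660i]
Zero-padded 4-point DFT provides frequency interpolation.

DFT_4([x, 0, ...]) = [-4, 2i, 0, -2i]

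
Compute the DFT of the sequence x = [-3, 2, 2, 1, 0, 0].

X[k] = Σ(n=0 to 5) x[n] · ω_6^(nk)
where ω_6 = e^(-2πi/6)

Computing each X[k]:
X[0] = 2
X[1] = -4.0000-3.4641i
X[2] = -4
X[3] = -4
X[4] = -4
X[5] = -4.0000+3.4641i

X = [2, -4.0000-3.4641i, -4, -4, -4, -4.0000+3.4641i]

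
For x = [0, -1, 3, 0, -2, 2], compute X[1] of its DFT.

X[1] = Σ(n=0 to 5) x[n] · ω_6^(1n) where ω_6 = e^(-2πi/6)
= (0)·ω_6^0 + (-1)·ω_6^1 + (3)·ω_6^2 + (0)·ω_6^3 + (-2)·ω_6^4 + (2)·ω_6^5

X[1] = -1.7321i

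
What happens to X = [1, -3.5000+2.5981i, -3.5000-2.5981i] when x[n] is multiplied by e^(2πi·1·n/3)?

Modulation property: DFT(ω_3^(-1n)·x[n]) = X[(k-1) mod 3], so circularly shift X by 1 positions.

X[k-1] = [-3.5000-2.5981i, 1, -3.5000+2.5981i]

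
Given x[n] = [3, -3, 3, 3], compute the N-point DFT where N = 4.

X[k] = Σ(n=0 to 3) x[n] · ω_4^(nk)
where ω_4 = e^(-2πi/4)

Computing each X[k]:
X[0] = 6
X[1] = 6i
X[2] = 6
X[3] = -6i

X = [6, 6i, 6, -6i]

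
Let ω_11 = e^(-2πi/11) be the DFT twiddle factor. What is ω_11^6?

ω_11^6 = e^(-2πi·6/11)
= cos(-2π·6/11) + i·sin(-2π·6/11)
= cos(-12π/11) + i·sin(-12π/11)

ω_11^6 = cos(-12π/11) + i·sin(-12π/11) = -0.9595+0.2817i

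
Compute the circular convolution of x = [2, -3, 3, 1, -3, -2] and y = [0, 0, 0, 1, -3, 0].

(x ⊛ y)[n] = Σ(m=0 to 5) x[m] · y[(n-m) mod 6]

Computing each output sample:
(x ⊛ y)[0] = -8
(x ⊛ y)[1] = -6
(x ⊛ y)[2] = 7
(x ⊛ y)[3] = 8
(x ⊛ y)[4] = -9
(x ⊛ y)[5] = 12

x ⊛ y = [-8, -6, 7, 8, -9, 12]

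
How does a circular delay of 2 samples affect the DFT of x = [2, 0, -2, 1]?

Time shift by 2: X_shifted[k] = ω_4^(2k) · X[k]
Shifted x = [-2, 1, 2, 0]

DFT(x[n-2]) = [1, -4-1i, -1, -4+1i]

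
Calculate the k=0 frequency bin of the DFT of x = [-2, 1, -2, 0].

X[0] = Σ(n=0 to 3) x[n] · ω_4^0 = Σ x[n]
= (-2) + (1) + (-2) + (0)

X[0] = -3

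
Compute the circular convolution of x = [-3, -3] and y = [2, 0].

(x ⊛ y)[n] = Σ(m=0 to 1) x[m] · y[(n-m) mod 2]

Computing each output sample:
(x ⊛ y)[0] = -6
(x ⊛ y)[1] = -6

x ⊛ y = [-6, -6]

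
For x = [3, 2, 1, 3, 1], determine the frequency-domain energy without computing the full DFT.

Parseval: Σ|x[n]|² = (1/N)Σ|X[k]|², so Σ|X[k]|² = N·Σ|x[n]|² = 5·24.0000

Σ|X[k]|² = N·Σ|x[n]|² = 5·24.0000 = 120.0000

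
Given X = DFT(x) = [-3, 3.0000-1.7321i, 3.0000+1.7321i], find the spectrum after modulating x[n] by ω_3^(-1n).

Modulation property: DFT(ω_3^(-1n)·x[n]) = X[(k-1) mod 3], so circularly shift X by 1 positions.

X[k-1] = [3.0000+1.7321i, -3, 3.0000-1.7321i]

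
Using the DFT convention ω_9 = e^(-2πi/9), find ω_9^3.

ω_9^3 = e^(-2πi·3/9)
= cos(-2π·3/9) + i·sin(-2π·3/9)
= cos(-6π/9) + i·sin(-6π/9)

ω_9^3 = cos(-6π/9) + i·sin(-6π/9) = -0.5000-0.8660i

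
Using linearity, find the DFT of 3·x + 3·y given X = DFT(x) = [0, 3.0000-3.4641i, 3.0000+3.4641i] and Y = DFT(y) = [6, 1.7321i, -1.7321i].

By linearity: DFT(3x + 3y) = 3·DFT(x) + 3·DFT(y)
= 3·[0, 3.0000-3.4641i, 3.0000+3.4641i] + 3·[6, 1.7321i, -1.7321i]

Computing element-wise:
Z[0] = 3·(0) + 3·(6) = 18
Z[1] = 3·(3.0000-3.4641i) + 3·(1.7321i) = 9.0000-5.1960i
Z[2] = 3·(3.0000+3.4641i) + 3·(-1.7321i) = 9.0000+5.1960i

DFT(3x + 3y) = 3·X + 3·Y = [18, 9.0000-5.1960i, 9.0000+5.1960i]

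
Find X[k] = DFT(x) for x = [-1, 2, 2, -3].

X[k] = Σ(n=0 to 3) x[n] · ω_4^(nk)
where ω_4 = e^(-2πi/4)

Computing each X[k]:
X[0] = 0
X[1] = -3-5i
X[2] = 2
X[3] = -3+5i

X = [0, -3-5i, 2, -3+5i]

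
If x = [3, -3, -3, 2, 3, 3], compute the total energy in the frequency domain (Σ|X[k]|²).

Parseval: Σ|x[n]|² = (1/N)Σ|X[k]|², so Σ|X[k]|² = N·Σ|x[n]|² = 6·49.0000

Σ|X[k]|² = N·Σ|x[n]|² = 6·49.0000 = 294.0000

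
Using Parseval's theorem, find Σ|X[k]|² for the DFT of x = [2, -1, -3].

Parseval: Σ|x[n]|² = (1/N)Σ|X[k]|², so Σ|X[k]|² = N·Σ|x[n]|² = 3·14.0000

Σ|X[k]|² = N·Σ|x[n]|² = 3·14.0000 = 42.0000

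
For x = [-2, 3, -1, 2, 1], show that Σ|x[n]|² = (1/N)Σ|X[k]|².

Time domain:
Σ|x[n]|² = |-2|² + |3|² + |-1|² + |2|² + |1|² = 19.0000

Frequency domain:
(1/5)Σ|X[k]|² = (1/5)(|3|² + |-1.5729-0.1388i|² + |-4.9271-4.0287i|² + |-4.9271+4.0287i|² + |-1.5729+0.1388i|²) = (1/5)·95.0000 = 19.0000

Both sides agree, confirming Parseval's theorem.

Σ|x[n]|² = (1/N)Σ|X[k]|² = 19.0000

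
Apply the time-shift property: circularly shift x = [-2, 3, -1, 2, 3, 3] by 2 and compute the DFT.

Time shift by 2: X_shifted[k] = ω_6^(2k) · X[k]
Shifted x = [3, 3, -2, 3, -1, 2]

DFT(x[n-2]) = [8, 4, 5.0000-1.7321i, -8, 5.0000+1.7321i, 4]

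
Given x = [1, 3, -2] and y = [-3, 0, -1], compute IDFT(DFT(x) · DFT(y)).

(x ⊛ y)[n] = Σ(m=0 to 2) x[m] · y[(n-m) mod 3]

Computing each output sample:
(x ⊛ y)[0] = -6
(x ⊛ y)[1] = -7
(x ⊛ y)[2] = 5

x ⊛ y = [-6, -7, 5]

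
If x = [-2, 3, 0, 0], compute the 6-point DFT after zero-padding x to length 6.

Original 4-point DFT: [1, -2-3i, -5, -2+3i]
Zero-padded 6-point DFT provides frequency interpolation.

DFT_6([x, 0, ...]) = [1, -0.5000-2.5981i, -3.5000-2.5981i, -5, -3.5000+2.5981i, -0.5000+2.5981i]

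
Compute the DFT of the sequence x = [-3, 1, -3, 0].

X[k] = Σ(n=0 to 3) x[n] · ω_4^(nk)
where ω_4 = e^(-2πi/4)

Computing each X[k]:
X[0] = -5
X[1] = -1i
X[2] = -7
X[3] = 1i

X = [-5, -1i, -7, 1i]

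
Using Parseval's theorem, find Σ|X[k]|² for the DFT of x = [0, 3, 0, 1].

Parseval: Σ|x[n]|² = (1/N)Σ|X[k]|², so Σ|X[k]|² = N·Σ|x[n]|² = 4·10.0000

Σ|X[k]|² = N·Σ|x[n]|² = 4·10.0000 = 40.0000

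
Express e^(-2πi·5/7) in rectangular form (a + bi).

ω_7^5 = e^(-2πi·5/7)
= cos(-2π·5/7) + i·sin(-2π·5/7)
= cos(-10π/7) + i·sin(-10π/7)

ω_7^5 = cos(-10π/7) + i·sin(-10π/7) = -0.2225+0.9749i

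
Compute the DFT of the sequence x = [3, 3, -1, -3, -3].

X[k] = Σ(n=0 to 4) x[n] · ω_5^(nk)
where ω_5 = e^(-2πi/5)

Computing each X[k]:
X[0] = -1
X[1] = 6.2361-6.8819i
X[2] = 1.7639-1.6246i
X[3] = 1.7639+1.6246i
X[4] = 6.2361+6.8819i

X = [-1, 6.2361-6.8819i, 1.7639-1.6246i, 1.7639+1.6246i, 6.2361+6.8819i]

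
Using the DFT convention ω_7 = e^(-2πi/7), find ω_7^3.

ω_7^3 = e^(-2πi·3/7)
= cos(-2π·3/7) + i·sin(-2π·3/7)
= cos(-6π/7) + i·sin(-6π/7)

ω_7^3 = cos(-6π/7) + i·sin(-6π/7) = -0.9010-0.4339i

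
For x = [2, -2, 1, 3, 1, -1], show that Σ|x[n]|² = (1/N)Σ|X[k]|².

Time domain:
Σ|x[n]|² = |2|² + |-2|² + |1|² + |3|² + |1|² + |-1|² = 20.0000

Frequency domain:
(1/6)Σ|X[k]|² = (1/6)(|4|² + |-3.5000+0.8660i|² + |5.5000+0.8660i|² + |4|² + |5.5000-0.8660i|² + |-3.5000-0.8660i|²) = (1/6)·120.0000 = 20.0000

Both sides agree, confirming Parseval's theorem.

Σ|x[n]|² = (1/N)Σ|X[k]|² = 20.0000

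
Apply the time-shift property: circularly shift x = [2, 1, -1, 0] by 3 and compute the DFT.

Time shift by 3: X_shifted[k] = ω_4^(3k) · X[k]
Shifted x = [1, -1, 0, 2]

DFT(x[n-3]) = [2, 1+3i, 0, 1-3i]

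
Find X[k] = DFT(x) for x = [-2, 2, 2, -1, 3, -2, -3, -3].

X[k] = Σ(n=0 to 7) x[n] · ω_8^(nk)
where ω_8 = e^(-2πi/8)

Computing each X[k]:
X[0] = -4
X[1] = -3.5858-9.2426i
X[2] = 2-4i
X[3] = -6.4142+0.7574i
X[4] = 4
X[5] = -6.4142-0.7574i
X[6] = 2+4i
X[7] = -3.5858+9.2426i

X = [-4, -3.5858-9.2426i, 2-4i, -6.4142+0.7574i, 4, -6.4142-0.7574i, 2+4i, -3.5858+9.2426i]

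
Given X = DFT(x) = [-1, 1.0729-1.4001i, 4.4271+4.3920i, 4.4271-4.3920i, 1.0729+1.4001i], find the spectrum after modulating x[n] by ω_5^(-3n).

Modulation property: DFT(ω_5^(-3n)·x[n]) = X[(k-3) mod 5], so circularly shift X by 3 positions.

X[k-3] = [4.4271+4.3920i, 4.4271-4.3920i, 1.0729+1.4001i, -1, 1.0729-1.4001i]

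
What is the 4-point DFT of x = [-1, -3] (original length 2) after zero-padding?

Original 2-point DFT: [-4, 2]
Zero-padded 4-point DFT provides frequency interpolation.

DFT_4([x, 0, ...]) = [-4, -1+3i, 2, -1-3i]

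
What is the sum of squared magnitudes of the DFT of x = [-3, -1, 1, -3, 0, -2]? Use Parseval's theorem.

Parseval: Σ|x[n]|² = (1/N)Σ|X[k]|², so Σ|X[k]|² = N·Σ|x[n]|² = 6·24.0000

Σ|X[k]|² = N·Σ|x[n]|² = 6·24.0000 = 144.0000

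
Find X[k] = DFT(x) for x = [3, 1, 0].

X[k] = Σ(n=0 to 2) x[n] · ω_3^(nk)
where ω_3 = e^(-2πi/3)

Computing each X[k]:
X[0] = 4
X[1] = 2.5000-0.8660i
X[2] = 2.5000+0.8660i

X = [4, 2.5000-0.8660i, 2.5000+0.8660i]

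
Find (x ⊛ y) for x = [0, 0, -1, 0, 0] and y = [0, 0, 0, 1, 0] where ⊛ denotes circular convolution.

(x ⊛ y)[n] = Σ(m=0 to 4) x[m] · y[(n-m) mod 5]

Computing each output sample:
(x ⊛ y)[0] = -1
(x ⊛ y)[1] = 0
(x ⊛ y)[2] = 0
(x ⊛ y)[3] = 0
(x ⊛ y)[4] = 0

x ⊛ y = [-1, 0, 0, 0, 0]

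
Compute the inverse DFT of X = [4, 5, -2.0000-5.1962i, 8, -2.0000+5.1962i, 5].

x[n] = (1/6) Σ(k=0 to 5) X[k] · e^(2πikn/6)

Computing each x[n]:
x[0] = 3
x[1] = 2
x[2] = 0
x[3] = -3
x[4] = 3
x[5] = -1

x = [3, 2, 0, -3, 3, -1]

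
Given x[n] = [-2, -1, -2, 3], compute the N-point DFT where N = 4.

X[k] = Σ(n=0 to 3) x[n] · ω_4^(nk)
where ω_4 = e^(-2πi/4)

Computing each X[k]:
X[0] = -2
X[1] = 4i
X[2] = -6
X[3] = -4i

X = [-2, 4i, -6, -4i]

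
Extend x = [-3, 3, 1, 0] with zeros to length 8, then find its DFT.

Original 4-point DFT: [1, -4-3i, -5, -4+3i]
Zero-padded 8-point DFT provides frequency interpolation.

DFT_8([x, 0, ...]) = [1, -0.8787-3.1213i, -4-3i, -5.1213-1.1213i, -5, -5.1213+1.1213i, -4+3i, -0.8787+3.1213i]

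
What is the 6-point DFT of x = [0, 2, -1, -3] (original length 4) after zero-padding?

Original 4-point DFT: [-2, 1-5i, 0, 1+5i]
Zero-padded 6-point DFT provides frequency interpolation.

DFT_6([x, 0, ...]) = [-2, 4.5000-0.8660i, -3.5000-2.5981i, 0, -3.5000+2.5981i, 4.5000+0.8660i]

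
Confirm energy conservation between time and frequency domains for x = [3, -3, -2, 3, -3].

Time domain:
Σ|x[n]|² = |3|² + |-3|² + |-2|² + |3|² + |-3|² = 40.0000

Frequency domain:
(1/5)Σ|X[k]|² = (1/5)(|-2|² + |0.3369+2.9389i|² + |8.1631-4.7553i|² + |8.1631+4.7553i|² + |0.3369-2.9389i|²) = (1/5)·200.0000 = 40.0000

Both sides agree, confirming Parseval's theorem.

Σ|x[n]|² = (1/N)Σ|X[k]|² = 40.0000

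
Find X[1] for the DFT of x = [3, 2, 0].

X[1] = Σ(n=0 to 2) x[n] · ω_3^(1n) where ω_3 = e^(-2πi/3)
= (3)·ω_3^0 + (2)·ω_3^1 + (0)·ω_3^2

X[1] = 2.0000-1.7321i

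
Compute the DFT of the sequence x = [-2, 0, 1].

X[k] = Σ(n=0 to 2) x[n] · ω_3^(nk)
where ω_3 = e^(-2πi/3)

Computing each X[k]:
X[0] = -1
X[1] = -2.5000+0.8660i
X[2] = -2.5000-0.8660i

X = [-1, -2.5000+0.8660i, -2.5000-0.8660i]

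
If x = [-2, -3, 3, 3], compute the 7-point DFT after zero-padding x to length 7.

Original 4-point DFT: [1, -5+6i, 1, -5-6i]
Zero-padded 7-point DFT provides frequency interpolation.

DFT_7([x, 0, ...]) = [1, -7.2409-1.8809i, -2.1649+6.5719i, 1.9058+0.7224i, 1.9058-0.7224i, -2.1649-6.5719i, -7.2409+1.8809i]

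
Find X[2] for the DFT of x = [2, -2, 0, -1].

X[2] = Σ(n=0 to 3) x[n] · ω_4^(2n) where ω_4 = e^(-2πi/4)
= (2)·ω_4^0 + (-2)·ω_4^2 + (0)·ω_4^4 + (-1)·ω_4^6

X[2] = 5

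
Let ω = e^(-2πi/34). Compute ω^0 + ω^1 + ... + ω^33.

Sum of all nth roots of unity equals 0 for n > 1 (geometric series with r ≠ 1).

0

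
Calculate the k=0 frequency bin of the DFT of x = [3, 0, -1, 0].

X[0] = Σ(n=0 to 3) x[n] · ω_4^0 = Σ x[n]
= (3) + (0) + (-1) + (0)

X[0] = 2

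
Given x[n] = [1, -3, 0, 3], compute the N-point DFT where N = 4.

X[k] = Σ(n=0 to 3) x[n] · ω_4^(nk)
where ω_4 = e^(-2πi/4)

Computing each X[k]:
X[0] = 1
X[1] = 1+6i
X[2] = 1
X[3] = 1-6i

X = [1, 1+6i, 1, 1-6i]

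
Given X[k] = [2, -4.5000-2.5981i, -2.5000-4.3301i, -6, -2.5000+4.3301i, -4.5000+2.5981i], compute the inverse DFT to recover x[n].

x[n] = (1/6) Σ(k=0 to 5) X[k] · e^(2πikn/6)

Computing each x[n]:
x[0] = -3
x[1] = 3
x[2] = 0
x[3] = 2
x[4] = 1
x[5] = -1

x = [-3, 3, 0, 2, 1, -1]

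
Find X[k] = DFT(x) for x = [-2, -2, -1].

X[k] = Σ(n=0 to 2) x[n] · ω_3^(nk)
where ω_3 = e^(-2πi/3)

Computing each X[k]:
X[0] = -5
X[1] = -0.5000+0.8660i
X[2] = -0.5000-0.8660i

X = [-5, -0.5000+0.8660i, -0.5000-0.8660i]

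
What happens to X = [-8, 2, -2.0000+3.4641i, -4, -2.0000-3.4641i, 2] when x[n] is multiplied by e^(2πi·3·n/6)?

Modulation property: DFT(ω_6^(-3n)·x[n]) = X[(k-3) mod 6], so circularly shift X by 3 positions.

X[k-3] = [-4, -2.0000-3.4641i, 2, -8, 2, -2.0000+3.4641i]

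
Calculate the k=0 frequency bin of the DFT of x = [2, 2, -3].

X[0] = Σ(n=0 to 2) x[n] · ω_3^0 = Σ x[n]
= (2) + (2) + (-3)

X[0] = 1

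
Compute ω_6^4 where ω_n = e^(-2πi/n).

ω_6^4 = e^(-2πi·4/6)
= cos(-2π·4/6) + i·sin(-2π·4/6)
= cos(-8π/6) + i·sin(-8π/6)

ω_6^4 = cos(-8π/6) + i·sin(-8π/6) = -0.5000+0.8660i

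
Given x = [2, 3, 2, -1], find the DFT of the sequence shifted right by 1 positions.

Time shift by 1: X_shifted[k] = ω_4^(1k) · X[k]
Shifted x = [-1, 2, 3, 2]

DFT(x[n-1]) = [6, -4, -2, -4]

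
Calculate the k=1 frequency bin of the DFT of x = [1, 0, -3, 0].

X[1] = Σ(n=0 to 3) x[n] · ω_4^(1n) where ω_4 = e^(-2πi/4)
= (1)·ω_4^0 + (0)·ω_4^1 + (-3)·ω_4^2 + (0)·ω_4^3

X[1] = 4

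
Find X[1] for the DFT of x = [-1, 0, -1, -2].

X[1] = Σ(n=0 to 3) x[n] · ω_4^(1n) where ω_4 = e^(-2πi/4)
= (-1)·ω_4^0 + (0)·ω_4^1 + (-1)·ω_4^2 + (-2)·ω_4^3

X[1] = -2i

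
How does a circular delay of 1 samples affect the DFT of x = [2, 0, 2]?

Time shift by 1: X_shifted[k] = ω_3^(1k) · X[k]
Shifted x = [2, 2, 0]

DFT(x[n-1]) = [4, 1.0000-1.7321i, 1.0000+1.7321i]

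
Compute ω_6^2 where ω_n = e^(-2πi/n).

ω_6^2 = e^(-2πi·2/6)
= cos(-2π·2/6) + i·sin(-2π·2/6)
= cos(-4π/6) + i·sin(-4π/6)

ω_6^2 = cos(-4π/6) + i·sin(-4π/6) = -0.5000-0.8660i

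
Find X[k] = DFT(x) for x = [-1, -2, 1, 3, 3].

X[k] = Σ(n=0 to 4) x[n] · ω_5^(nk)
where ω_5 = e^(-2πi/5)

Computing each X[k]:
X[0] = 4
X[1] = -3.9271+5.9309i
X[2] = -0.5729+1.0368i
X[3] = -0.5729-1.0368i
X[4] = -3.9271-5.9309i

X = [4, -3.9271+5.9309i, -0.5729+1.0368i, -0.5729-1.0368i, -3.9271-5.9309i]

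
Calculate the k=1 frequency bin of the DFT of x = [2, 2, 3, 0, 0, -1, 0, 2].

X[1] = Σ(n=0 to 7) x[n] · ω_8^(1n) where ω_8 = e^(-2πi/8)
= (2)·ω_8^0 + (2)·ω_8^1 + (3)·ω_8^2 + (0)·ω_8^3 + (0)·ω_8^4 + (-1)·ω_8^5 + (0)·ω_8^6 + (2)·ω_8^7

X[1] = 5.5355-3.7071i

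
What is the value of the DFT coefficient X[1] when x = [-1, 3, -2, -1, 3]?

X[1] = Σ(n=0 to 4) x[n] · ω_5^(1n) where ω_5 = e^(-2πi/5)
= (-1)·ω_5^0 + (3)·ω_5^1 + (-2)·ω_5^2 + (-1)·ω_5^3 + (3)·ω_5^4

X[1] = 3.2812+0.5878i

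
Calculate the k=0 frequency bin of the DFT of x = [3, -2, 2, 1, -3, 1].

X[0] = Σ(n=0 to 5) x[n] · ω_6^0 = Σ x[n]
= (3) + (-2) + (2) + (1) + (-3) + (1)

X[0] = 2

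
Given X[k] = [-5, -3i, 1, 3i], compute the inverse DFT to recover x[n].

x[n] = (1/4) Σ(k=0 to 3) X[k] · e^(2πikn/4)

Computing each x[n]:
x[0] = -1
x[1] = 0
x[2] = -1
x[3] = -3

x = [-1, 0, -1, -3]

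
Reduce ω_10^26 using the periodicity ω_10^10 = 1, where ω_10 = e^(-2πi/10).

Since ω_10^10 = 1, powers reduce modulo 10.
26 mod 10 = 6
So ω_10^26 = ω_10^6 = e^(-2πi·6/10)

ω_10^26 = ω_10^6 = -0.8090+0.5878i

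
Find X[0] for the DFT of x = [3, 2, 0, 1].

X[0] = Σ(n=0 to 3) x[n] · ω_4^0 = Σ x[n]
= (3) + (2) + (0) + (1)

X[0] = 6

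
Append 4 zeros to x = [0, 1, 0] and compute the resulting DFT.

Original 3-point DFT: [1, -0.5000-0.8660i, -0.5000+0.8660i]
Zero-padded 7-point DFT provides frequency interpolation.

DFT_7([x, 0, ...]) = [1, 0.6235-0.7818i, -0.2225-0.9749i, -0.9010-0.4339i, -0.9010+0.4339i, -0.2225+0.9749i, 0.6235+0.7818i]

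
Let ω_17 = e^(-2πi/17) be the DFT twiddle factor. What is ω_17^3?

ω_17^3 = e^(-2πi·3/17)
= cos(-2π·3/17) + i·sin(-2π·3/17)
= cos(-6π/17) + i·sin(-6π/17)

ω_17^3 = cos(-6π/17) + i·sin(-6π/17) = 0.4457-0.8952i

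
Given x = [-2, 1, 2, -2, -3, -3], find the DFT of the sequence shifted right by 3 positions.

Time shift by 3: X_shifted[k] = ω_6^(3k) · X[k]
Shifted x = [-2, -3, -3, -2, 1, 2]

DFT(x[n-3]) = [-7, 0.5000+7.7942i, -2.5000+0.8660i, -1, -2.5000-0.8660i, 0.5000-7.7942i]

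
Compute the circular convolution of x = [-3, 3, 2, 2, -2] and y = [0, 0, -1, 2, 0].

(x ⊛ y)[n] = Σ(m=0 to 4) x[m] · y[(n-m) mod 5]

Computing each output sample:
(x ⊛ y)[0] = 2
(x ⊛ y)[1] = 6
(x ⊛ y)[2] = -1
(x ⊛ y)[3] = -9
(x ⊛ y)[4] = 4

x ⊛ y = [2, 6, -1, -9, 4]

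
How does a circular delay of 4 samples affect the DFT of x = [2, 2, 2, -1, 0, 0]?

Time shift by 4: X_shifted[k] = ω_6^(4k) · X[k]
Shifted x = [2, -1, 0, 0, 2, 2]

DFT(x[n-4]) = [5, 1.5000+4.3301i, 0.5000+0.8660i, 3, 0.5000-0.8660i, 1.5000-4.3301i]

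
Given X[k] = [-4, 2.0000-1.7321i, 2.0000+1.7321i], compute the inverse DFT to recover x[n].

x[n] = (1/3) Σ(k=0 to 2) X[k] · e^(2πikn/3)

Computing each x[n]:
x[0] = 0
x[1] = -1
x[2] = -3

x = [0, -1, -3]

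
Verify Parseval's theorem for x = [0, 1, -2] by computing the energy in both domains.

Time domain:
Σ|x[n]|² = |0|² + |1|² + |-2|² = 5.0000

Frequency domain:
(1/3)Σ|X[k]|² = (1/3)(|-1|² + |0.5000-2.5981i|² + |0.5000+2.5981i|²) = (1/3)·15.0000 = 5.0000

Both sides agree, confirming Parseval's theorem.

Σ|x[n]|² = (1/N)Σ|X[k]|² = 5.0000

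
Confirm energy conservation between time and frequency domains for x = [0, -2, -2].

Time domain:
Σ|x[n]|² = |0|² + |-2|² + |-2|² = 8.0000

Frequency domain:
(1/3)Σ|X[k]|² = (1/3)(|-4|² + |2|² + |2|²) = (1/3)·24.0000 = 8.0000

Both sides agree, confirming Parseval's theorem.

Σ|x[n]|² = (1/N)Σ|X[k]|² = 8.0000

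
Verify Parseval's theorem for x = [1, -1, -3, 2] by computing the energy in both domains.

Time domain:
Σ|x[n]|² = |1|² + |-1|² + |-3|² + |2|² = 15.0000

Frequency domain:
(1/4)Σ|X[k]|² = (1/4)(|-1|² + |4+3i|² + |-3|² + |4-3i|²) = (1/4)·60.0000 = 15.0000

Both sides agree, confirming Parseval's theorem.

Σ|x[n]|² = (1/N)Σ|X[k]|² = 15.0000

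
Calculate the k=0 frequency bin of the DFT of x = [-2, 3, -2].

X[0] = Σ(n=0 to 2) x[n] · ω_3^0 = Σ x[n]
= (-2) + (3) + (-2)

X[0] = -1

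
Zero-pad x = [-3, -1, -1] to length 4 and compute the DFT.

Original 3-point DFT: [-5, -2, -2]
Zero-padded 4-point DFT provides frequency interpolation.

DFT_4([x, 0, ...]) = [-5, -2+1i, -3, -2-1i]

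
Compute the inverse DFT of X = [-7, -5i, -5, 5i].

x[n] = (1/4) Σ(k=0 to 3) X[k] · e^(2πikn/4)

Computing each x[n]:
x[0] = -3
x[1] = 2
x[2] = -3
x[3] = -3

x = [-3, 2, -3, -3]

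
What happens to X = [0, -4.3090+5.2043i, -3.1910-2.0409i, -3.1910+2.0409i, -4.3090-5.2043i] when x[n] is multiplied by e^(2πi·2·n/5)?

Modulation property: DFT(ω_5^(-2n)·x[n]) = X[(k-2) mod 5], so circularly shift X by 2 positions.

X[k-2] = [-3.1910+2.0409i, -4.3090-5.2043i, 0, -4.3090+5.2043i, -3.1910-2.0409i]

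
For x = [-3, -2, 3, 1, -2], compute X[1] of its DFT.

X[1] = Σ(n=0 to 4) x[n] · ω_5^(1n) where ω_5 = e^(-2πi/5)
= (-3)·ω_5^0 + (-2)·ω_5^1 + (3)·ω_5^2 + (1)·ω_5^3 + (-2)·ω_5^4

X[1] = -7.4721-1.1756i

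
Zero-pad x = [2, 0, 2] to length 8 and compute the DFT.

Original 3-point DFT: [4, 1.0000+1.7321i, 1.0000-1.7321i]
Zero-padded 8-point DFT provides frequency interpolation.

DFT_8([x, 0, ...]) = [4, 2-2i, 0, 2+2i, 4, 2-2i, 0, 2+2i]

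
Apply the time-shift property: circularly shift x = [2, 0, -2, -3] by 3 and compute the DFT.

Time shift by 3: X_shifted[k] = ω_4^(3k) · X[k]
Shifted x = [0, -2, -3, 2]

DFT(x[n-3]) = [-3, 3+4i, -3, 3-4i]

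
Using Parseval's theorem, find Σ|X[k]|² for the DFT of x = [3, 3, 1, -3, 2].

Parseval: Σ|x[n]|² = (1/N)Σ|X[k]|², so Σ|X[k]|² = N·Σ|x[n]|² = 5·32.0000

Σ|X[k]|² = N·Σ|x[n]|² = 5·32.0000 = 160.0000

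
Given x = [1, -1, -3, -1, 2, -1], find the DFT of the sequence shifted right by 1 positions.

Time shift by 1: X_shifted[k] = ω_6^(1k) · X[k]
Shifted x = [-1, 1, -1, -3, -1, 2]

DFT(x[n-1]) = [-3, 4.5000+0.8660i, -4.5000+0.8660i, -3, -4.5000-0.8660i, 4.5000-0.8660i]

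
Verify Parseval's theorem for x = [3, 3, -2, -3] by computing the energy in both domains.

Time domain:
Σ|x[n]|² = |3|² + |3|² + |-2|² + |-3|² = 31.0000

Frequency domain:
(1/4)Σ|X[k]|² = (1/4)(|1|² + |5-6i|² + |1|² + |5+6i|²) = (1/4)·124.0000 = 31.0000

Both sides agree, confirming Parseval's theorem.

Σ|x[n]|² = (1/N)Σ|X[k]|² = 31.0000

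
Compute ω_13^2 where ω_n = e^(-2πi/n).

ω_13^2 = e^(-2πi·2/13)
= cos(-2π·2/13) + i·sin(-2π·2/13)
= cos(-4π/13) + i·sin(-4π/13)

ω_13^2 = cos(-4π/13) + i·sin(-4π/13) = 0.5681-0.8230i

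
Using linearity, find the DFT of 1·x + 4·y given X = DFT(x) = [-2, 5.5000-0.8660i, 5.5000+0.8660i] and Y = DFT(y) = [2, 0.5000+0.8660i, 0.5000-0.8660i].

By linearity: DFT(1x + 4y) = 1·DFT(x) + 4·DFT(y)
= 1·[-2, 5.5000-0.8660i, 5.5000+0.8660i] + 4·[2, 0.5000+0.8660i, 0.5000-0.8660i]

Computing element-wise:
Z[0] = 1·(-2) + 4·(2) = 6
Z[1] = 1·(5.5000-0.8660i) + 4·(0.5000+0.8660i) = 7.5000+2.5980i
Z[2] = 1·(5.5000+0.8660i) + 4·(0.5000-0.8660i) = 7.5000-2.5980i

DFT(1x + 4y) = 1·X + 4·Y = [6, 7.5000+2.5980i, 7.5000-2.5980i]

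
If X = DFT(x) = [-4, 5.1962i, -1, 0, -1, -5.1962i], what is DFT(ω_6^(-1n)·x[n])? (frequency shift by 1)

Modulation property: DFT(ω_6^(-1n)·x[n]) = X[(k-1) mod 6], so circularly shift X by 1 positions.

X[k-1] = [-5.1962i, -4, 5.1962i, -1, 0, -1]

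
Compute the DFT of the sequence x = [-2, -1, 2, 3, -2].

X[k] = Σ(n=0 to 4) x[n] · ω_5^(nk)
where ω_5 = e^(-2πi/5)

Computing each X[k]:
X[0] = 0
X[1] = -6.9721-0.3633i
X[2] = 1.9721-1.5388i
X[3] = 1.9721+1.5388i
X[4] = -6.9721+0.3633i

X = [0, -6.9721-0.3633i, 1.9721-1.5388i, 1.9721+1.5388i, -6.9721+0.3633i]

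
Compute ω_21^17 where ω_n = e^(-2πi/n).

ω_21^17 = e^(-2πi·17/21)
= cos(-2π·17/21) + i·sin(-2π·17/21)
= cos(-34π/21) + i·sin(-34π/21)

ω_21^17 = cos(-34π/21) + i·sin(-34π/21) = 0.3653+0.9309i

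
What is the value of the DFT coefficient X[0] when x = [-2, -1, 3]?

X[0] = Σ(n=0 to 2) x[n] · ω_3^0 = Σ x[n]
= (-2) + (-1) + (3)

X[0] = 0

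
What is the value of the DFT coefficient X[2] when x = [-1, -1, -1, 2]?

X[2] = Σ(n=0 to 3) x[n] · ω_4^(2n) where ω_4 = e^(-2πi/4)
= (-1)·ω_4^0 + (-1)·ω_4^2 + (-1)·ω_4^4 + (2)·ω_4^6

X[2] = -3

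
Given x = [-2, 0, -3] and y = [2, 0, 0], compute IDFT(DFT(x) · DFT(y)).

(x ⊛ y)[n] = Σ(m=0 to 2) x[m] · y[(n-m) mod 3]

Computing each output sample:
(x ⊛ y)[0] = -4
(x ⊛ y)[1] = 0
(x ⊛ y)[2] = -6

x ⊛ y = [-4, 0, -6]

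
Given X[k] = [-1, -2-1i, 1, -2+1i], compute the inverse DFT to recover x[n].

x[n] = (1/4) Σ(k=0 to 3) X[k] · e^(2πikn/4)

Computing each x[n]:
x[0] = -1
x[1] = 0
x[2] = 1
x[3] = -1

x = [-1, 0, 1, -1]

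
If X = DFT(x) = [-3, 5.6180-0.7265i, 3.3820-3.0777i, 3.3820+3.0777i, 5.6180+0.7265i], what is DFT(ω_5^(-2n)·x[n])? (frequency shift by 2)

Modulation property: DFT(ω_5^(-2n)·x[n]) = X[(k-2) mod 5], so circularly shift X by 2 positions.

X[k-2] = [3.3820+3.0777i, 5.6180+0.7265i, -3, 5.6180-0.7265i, 3.3820-3.0777i]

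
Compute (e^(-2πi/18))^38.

Since ω_18^18 = 1, powers reduce modulo 18.
38 mod 18 = 2
So ω_18^38 = ω_18^2 = e^(-2πi·2/18)

ω_18^38 = ω_18^2 = 0.7660-0.6428i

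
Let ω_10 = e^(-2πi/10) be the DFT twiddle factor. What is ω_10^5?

ω_10^5 = e^(-2πi·5/10)
= cos(-2π·5/10) + i·sin(-2π·5/10)
= cos(-10π/10) + i·sin(-10π/10)

ω_10^5 = cos(-10π/10) + i·sin(-10π/10) = -1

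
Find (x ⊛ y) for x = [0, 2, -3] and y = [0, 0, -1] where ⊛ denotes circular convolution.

(x ⊛ y)[n] = Σ(m=0 to 2) x[m] · y[(n-m) mod 3]

Computing each output sample:
(x ⊛ y)[0] = -2
(x ⊛ y)[1] = 3
(x ⊛ y)[2] = 0

x ⊛ y = [-2, 3, 0]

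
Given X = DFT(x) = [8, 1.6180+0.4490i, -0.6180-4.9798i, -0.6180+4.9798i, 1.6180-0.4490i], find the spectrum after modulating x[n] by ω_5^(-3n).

Modulation property: DFT(ω_5^(-3n)·x[n]) = X[(k-3) mod 5], so circularly shift X by 3 positions.

X[k-3] = [-0.6180-4.9798i, -0.6180+4.9798i, 1.6180-0.4490i, 8, 1.6180+0.4490i]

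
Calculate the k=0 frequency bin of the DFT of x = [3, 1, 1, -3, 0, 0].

X[0] = Σ(n=0 to 5) x[n] · ω_6^0 = Σ x[n]
= (3) + (1) + (1) + (-3) + (0) + (0)

X[0] = 2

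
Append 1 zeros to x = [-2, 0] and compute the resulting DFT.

Original 2-point DFT: [-2, -2]
Zero-padded 3-point DFT provides frequency interpolation.

DFT_3([x, 0, ...]) = [-2, -2, -2]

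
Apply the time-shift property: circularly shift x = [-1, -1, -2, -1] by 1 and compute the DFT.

Time shift by 1: X_shifted[k] = ω_4^(1k) · X[k]
Shifted x = [-1, -1, -1, -2]

DFT(x[n-1]) = [-5, -1i, 1, 1i]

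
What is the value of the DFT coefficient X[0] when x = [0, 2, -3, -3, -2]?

X[0] = Σ(n=0 to 4) x[n] · ω_5^0 = Σ x[n]
= (0) + (2) + (-3) + (-3) + (-2)

X[0] = -6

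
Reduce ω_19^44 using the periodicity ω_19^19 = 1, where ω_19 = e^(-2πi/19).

Since ω_19^19 = 1, powers reduce modulo 19.
44 mod 19 = 6
So ω_19^44 = ω_19^6 = e^(-2πi·6/19)

ω_19^44 = ω_19^6 = -0.4017-0.9158i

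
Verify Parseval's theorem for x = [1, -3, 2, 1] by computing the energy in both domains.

Time domain:
Σ|x[n]|² = |1|² + |-3|² + |2|² + |1|² = 15.0000

Frequency domain:
(1/4)Σ|X[k]|² = (1/4)(|1|² + |-1+4i|² + |5|² + |-1-4i|²) = (1/4)·60.0000 = 15.0000

Both sides agree, confirming Parseval's theorem.

Σ|x[n]|² = (1/N)Σ|X[k]|² = 15.0000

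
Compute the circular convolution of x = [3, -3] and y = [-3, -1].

(x ⊛ y)[n] = Σ(m=0 to 1) x[m] · y[(n-m) mod 2]

Computing each output sample:
(x ⊛ y)[0] = -6
(x ⊛ y)[1] = 6

x ⊛ y = [-6, 6]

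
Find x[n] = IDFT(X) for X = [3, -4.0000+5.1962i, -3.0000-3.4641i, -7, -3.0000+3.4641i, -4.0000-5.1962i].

x[n] = (1/6) Σ(k=0 to 5) X[k] · e^(2πikn/6)

Computing each x[n]:
x[0] = -3
x[1] = 1
x[2] = -2
x[3] = 2
x[4] = 3
x[5] = 2

x = [-3, 1, -2, 2, 3, 2]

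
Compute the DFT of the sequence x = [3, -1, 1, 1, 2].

X[k] = Σ(n=0 to 4) x[n] · ω_5^(nk)
where ω_5 = e^(-2πi/5)

Computing each X[k]:
X[0] = 6
X[1] = 1.6910+2.8532i
X[2] = 2.8090+1.7634i
X[3] = 2.8090-1.7634i
X[4] = 1.6910-2.8532i

X = [6, 1.6910+2.8532i, 2.8090+1.7634i, 2.8090-1.7634i, 1.6910-2.8532i]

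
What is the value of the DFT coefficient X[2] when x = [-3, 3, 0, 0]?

X[2] = Σ(n=0 to 3) x[n] · ω_4^(2n) where ω_4 = e^(-2πi/4)
= (-3)·ω_4^0 + (3)·ω_4^2 + (0)·ω_4^4 + (0)·ω_4^6

X[2] = -6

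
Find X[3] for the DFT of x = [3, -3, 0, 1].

X[3] = Σ(n=0 to 3) x[n] · ω_4^(3n) where ω_4 = e^(-2πi/4)
= (3)·ω_4^0 + (-3)·ω_4^3 + (0)·ω_4^6 + (1)·ω_4^9

X[3] = 3-4i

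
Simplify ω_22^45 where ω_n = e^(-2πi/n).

Since ω_22^22 = 1, powers reduce modulo 22.
45 mod 22 = 1
So ω_22^45 = ω_22^1 = e^(-2πi·1/22)

ω_22^45 = ω_22^1 = 0.9595-0.2817i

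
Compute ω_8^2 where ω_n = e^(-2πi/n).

ω_8^2 = e^(-2πi·2/8)
= cos(-2π·2/8) + i·sin(-2π·2/8)
= cos(-4π/8) + i·sin(-4π/8)

ω_8^2 = cos(-4π/8) + i·sin(-4π/8) = -1i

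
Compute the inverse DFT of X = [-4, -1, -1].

x[n] = (1/3) Σ(k=0 to 2) X[k] · e^(2πikn/3)

Computing each x[n]:
x[0] = -2
x[1] = -1
x[2] = -1

x = [-2, -1, -1]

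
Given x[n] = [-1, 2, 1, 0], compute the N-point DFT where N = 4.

X[k] = Σ(n=0 to 3) x[n] · ω_4^(nk)
where ω_4 = e^(-2πi/4)

Computing each X[k]:
X[0] = 2
X[1] = -2-2i
X[2] = -2
X[3] = -2+2i

X = [2, -2-2i, -2, -2+2i]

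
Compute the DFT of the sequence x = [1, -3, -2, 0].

X[k] = Σ(n=0 to 3) x[n] · ω_4^(nk)
where ω_4 = e^(-2πi/4)

Computing each X[k]:
X[0] = -4
X[1] = 3+3i
X[2] = 2
X[3] = 3-3i

X = [-4, 3+3i, 2, 3-3i]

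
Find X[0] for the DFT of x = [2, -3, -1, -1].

X[0] = Σ(n=0 to 3) x[n] · ω_4^0 = Σ x[n]
= (2) + (-3) + (-1) + (-1)

X[0] = -3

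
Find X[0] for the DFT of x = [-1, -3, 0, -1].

X[0] = Σ(n=0 to 3) x[n] · ω_4^0 = Σ x[n]
= (-1) + (-3) + (0) + (-1)

X[0] = -5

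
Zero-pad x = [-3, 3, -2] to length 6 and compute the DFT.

Original 3-point DFT: [-2, -3.5000-4.3301i, -3.5000+4.3301i]
Zero-padded 6-point DFT provides frequency interpolation.

DFT_6([x, 0, ...]) = [-2, -0.5000-0.8660i, -3.5000-4.3301i, -8, -3.5000+4.3301i, -0.5000+0.8660i]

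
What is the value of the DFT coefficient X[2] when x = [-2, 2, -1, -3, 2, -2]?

X[2] = Σ(n=0 to 5) x[n] · ω_6^(2n) where ω_6 = e^(-2πi/6)
= (-2)·ω_6^0 + (2)·ω_6^2 + (-1)·ω_6^4 + (-3)·ω_6^6 + (2)·ω_6^8 + (-2)·ω_6^10

X[2] = -5.5000-6.0622i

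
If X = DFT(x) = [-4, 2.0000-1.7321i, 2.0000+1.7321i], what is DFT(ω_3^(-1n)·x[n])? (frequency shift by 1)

Modulation property: DFT(ω_3^(-1n)·x[n]) = X[(k-1) mod 3], so circularly shift X by 1 positions.

X[k-1] = [2.0000+1.7321i, -4, 2.0000-1.7321i]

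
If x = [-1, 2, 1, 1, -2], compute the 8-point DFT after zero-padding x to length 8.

Original 5-point DFT: [1, -2.6180-3.8042i, -0.3820-2.3511i, -0.3820+2.3511i, -2.6180+3.8042i]
Zero-padded 8-point DFT provides frequency interpolation.

DFT_8([x, 0, ...]) = [1, 1.7071-3.1213i, -4-1i, 0.2929-1.1213i, -5, 0.2929+1.1213i, -4+1i, 1.7071+3.1213i]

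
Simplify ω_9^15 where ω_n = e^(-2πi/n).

Since ω_9^9 = 1, powers reduce modulo 9.
15 mod 9 = 6
So ω_9^15 = ω_9^6 = e^(-2πi·6/9)

ω_9^15 = ω_9^6 = -0.5000+0.8660i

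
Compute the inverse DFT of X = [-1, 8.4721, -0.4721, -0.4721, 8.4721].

x[n] = (1/5) Σ(k=0 to 4) X[k] · e^(2πikn/5)

Computing each x[n]:
x[0] = 3
x[1] = 1
x[2] = -3
x[3] = -3
x[4] = 1

x = [3, 1, -3, -3, 1]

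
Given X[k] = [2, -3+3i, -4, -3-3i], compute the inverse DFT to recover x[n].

x[n] = (1/4) Σ(k=0 to 3) X[k] · e^(2πikn/4)

Computing each x[n]:
x[0] = -2
x[1] = 0
x[2] = 1
x[3] = 3

x = [-2, 0, 1, 3]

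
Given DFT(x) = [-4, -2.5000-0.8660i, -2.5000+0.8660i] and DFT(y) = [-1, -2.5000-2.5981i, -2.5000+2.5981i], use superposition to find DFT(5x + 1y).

By linearity: DFT(5x + 1y) = 5·DFT(x) + 1·DFT(y)
= 5·[-4, -2.5000-0.8660i, -2.5000+0.8660i] + 1·[-1, -2.5000-2.5981i, -2.5000+2.5981i]

Computing element-wise:
Z[0] = 5·(-4) + 1·(-1) = -21
Z[1] = 5·(-2.5000-0.8660i) + 1·(-2.5000-2.5981i) = -15.0000-6.9281i
Z[2] = 5·(-2.5000+0.8660i) + 1·(-2.5000+2.5981i) = -15.0000+6.9281i

DFT(5x + 1y) = 5·X + 1·Y = [-21, -15.0000-6.9281i, -15.0000+6.9281i]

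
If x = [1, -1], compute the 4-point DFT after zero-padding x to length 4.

Original 2-point DFT: [0, 2]
Zero-padded 4-point DFT provides frequency interpolation.

DFT_4([x, 0, ...]) = [0, 1+1i, 2, 1-1i]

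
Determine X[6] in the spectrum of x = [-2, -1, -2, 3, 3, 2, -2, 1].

X[6] = Σ(n=0 to 7) x[n] · ω_8^(6n) where ω_8 = e^(-2πi/8)
= (-2)·ω_8^0 + (-1)·ω_8^6 + (-2)·ω_8^12 + (3)·ω_8^18 + (3)·ω_8^24 + (2)·ω_8^30 + (-2)·ω_8^36 + (1)·ω_8^42

X[6] = 5-3i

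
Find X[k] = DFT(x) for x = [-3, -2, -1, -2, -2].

X[k] = Σ(n=0 to 4) x[n] · ω_5^(nk)
where ω_5 = e^(-2πi/5)

Computing each X[k]:
X[0] = -10
X[1] = -1.8090-0.5878i
X[2] = -0.6910+0.9511i
X[3] = -0.6910-0.9511i
X[4] = -1.8090+0.5878i

X = [-10, -1.8090-0.5878i, -0.6910+0.9511i, -0.6910-0.9511i, -1.8090+0.5878i]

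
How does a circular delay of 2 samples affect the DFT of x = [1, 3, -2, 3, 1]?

Time shift by 2: X_shifted[k] = ω_5^(2k) · X[k]
Shifted x = [3, 1, 1, 3, -2]

DFT(x[n-2]) = [6, -0.5451-1.6776i, 5.0451-3.6655i, 5.0451+3.6655i, -0.5451+1.6776i]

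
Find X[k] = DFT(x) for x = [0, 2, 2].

X[k] = Σ(n=0 to 2) x[n] · ω_3^(nk)
where ω_3 = e^(-2πi/3)

Computing each X[k]:
X[0] = 4
X[1] = -2
X[2] = -2

X = [4, -2, -2]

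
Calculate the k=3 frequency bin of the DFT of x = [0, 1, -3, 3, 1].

X[3] = Σ(n=0 to 4) x[n] · ω_5^(3n) where ω_5 = e^(-2πi/5)
= (0)·ω_5^0 + (1)·ω_5^3 + (-3)·ω_5^6 + (3)·ω_5^9 + (1)·ω_5^12

X[3] = -1.6180+5.7063i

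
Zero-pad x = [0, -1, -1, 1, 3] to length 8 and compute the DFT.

Original 5-point DFT: [2, 0.6180+4.9798i, -1.6180+0.4490i, -1.6180-0.4490i, 0.6180-4.9798i]
Zero-padded 8-point DFT provides frequency interpolation.

DFT_8([x, 0, ...]) = [2, -4.4142+1.0000i, 4+2i, -1.5858-1.0000i, 2, -1.5858+1.0000i, 4-2i, -4.4142-1.0000i]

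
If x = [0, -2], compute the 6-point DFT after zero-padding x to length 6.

Original 2-point DFT: [-2, 2]
Zero-padded 6-point DFT provides frequency interpolation.

DFT_6([x, 0, ...]) = [-2, -1.0000+1.7321i, 1.0000+1.7321i, 2, 1.0000-1.7321i, -1.0000-1.7321i]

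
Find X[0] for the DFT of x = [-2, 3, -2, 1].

X[0] = Σ(n=0 to 3) x[n] · ω_4^0 = Σ x[n]
= (-2) + (3) + (-2) + (1)

X[0] = 0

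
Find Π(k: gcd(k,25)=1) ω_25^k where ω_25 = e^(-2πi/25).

The primitive 25th roots of unity are ω_25^k for k coprime to 25: k ∈ {1, 2, 3, 4, 6, 7, 8, 9, 11, 12, 13, 14, 16, 17, 18, 19, 21, 22, 23, 24}
Their product equals the constant term of the cyclotomic polynomial Φ_25(x) up to sign.
For n ≥ 3, the product of all primitive nth roots of unity is 1. (For n=1 it is 1; for n=2 it is -1.)

1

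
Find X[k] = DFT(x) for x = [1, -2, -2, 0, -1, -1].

X[k] = Σ(n=0 to 5) x[n] · ω_6^(nk)
where ω_6 = e^(-2πi/6)

Computing each X[k]:
X[0] = -5
X[1] = 1.0000+1.7321i
X[2] = 4
X[3] = 1
X[4] = 4
X[5] = 1.0000-1.7321i

X = [-5, 1.0000+1.7321i, 4, 1, 4, 1.0000-1.7321i]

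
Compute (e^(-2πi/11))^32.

Since ω_11^11 = 1, powers reduce modulo 11.
32 mod 11 = 10
So ω_11^32 = ω_11^10 = e^(-2πi·10/11)

ω_11^32 = ω_11^10 = 0.8413+0.5406i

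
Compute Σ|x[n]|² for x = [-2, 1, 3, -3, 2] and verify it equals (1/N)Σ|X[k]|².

Time domain:
Σ|x[n]|² = |-2|² + |1|² + |3|² + |-3|² + |2|² = 27.0000

Frequency domain:
(1/5)Σ|X[k]|² = (1/5)(|1|² + |-1.0729-2.5757i|² + |-4.4271+6.2941i|² + |-4.4271-6.2941i|² + |-1.0729+2.5757i|²) = (1/5)·135.0000 = 27.0000

Both sides agree, confirming Parseval's theorem.

Σ|x[n]|² = (1/N)Σ|X[k]|² = 27.0000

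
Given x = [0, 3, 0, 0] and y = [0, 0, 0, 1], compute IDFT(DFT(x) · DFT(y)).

(x ⊛ y)[n] = Σ(m=0 to 3) x[m] · y[(n-m) mod 4]

Computing each output sample:
(x ⊛ y)[0] = 3
(x ⊛ y)[1] = 0
(x ⊛ y)[2] = 0
(x ⊛ y)[3] = 0

x ⊛ y = [3, 0, 0, 0]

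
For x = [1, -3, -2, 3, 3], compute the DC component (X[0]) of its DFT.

X[0] = Σ(n=0 to 4) x[n] · ω_5^0 = Σ x[n]
= (1) + (-3) + (-2) + (3) + (3)

X[0] = 2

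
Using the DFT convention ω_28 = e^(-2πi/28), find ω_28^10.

ω_28^10 = e^(-2πi·10/28)
= cos(-2π·10/28) + i·sin(-2π·10/28)
= cos(-20π/28) + i·sin(-20π/28)

ω_28^10 = cos(-20π/28) + i·sin(-20π/28) = -0.6235-0.7818i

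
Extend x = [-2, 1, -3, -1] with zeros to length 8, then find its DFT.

Original 4-point DFT: [-5, 1-2i, -5, 1+2i]
Zero-padded 8-point DFT provides frequency interpolation.

DFT_8([x, 0, ...]) = [-5, -0.5858+3.0000i, 1-2i, -3.4142-3.0000i, -5, -3.4142+3.0000i, 1+2i, -0.5858-3.0000i]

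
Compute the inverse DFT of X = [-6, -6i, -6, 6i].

x[n] = (1/4) Σ(k=0 to 3) X[k] · e^(2πikn/4)

Computing each x[n]:
x[0] = -3
x[1] = 3
x[2] = -3
x[3] = -3

x = [-3, 3, -3, -3]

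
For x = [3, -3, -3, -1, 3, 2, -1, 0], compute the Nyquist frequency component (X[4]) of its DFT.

X[4] = Σ(n=0 to 7) x[n] · ω_8^(4n) where ω_8 = e^(-2πi/8)
= (3)·ω_8^0 + (-3)·ω_8^4 + (-3)·ω_8^8 + (-1)·ω_8^12 + (3)·ω_8^16 + (2)·ω_8^20 + (-1)·ω_8^24 + (0)·ω_8^28

X[4] = 4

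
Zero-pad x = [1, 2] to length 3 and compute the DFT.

Original 2-point DFT: [3, -1]
Zero-padded 3-point DFT provides frequency interpolation.

DFT_3([x, 0, ...]) = [3, -1.7321i, 1.7321i]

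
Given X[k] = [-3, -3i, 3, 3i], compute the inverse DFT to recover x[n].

x[n] = (1/4) Σ(k=0 to 3) X[k] · e^(2πikn/4)

Computing each x[n]:
x[0] = 0
x[1] = 0
x[2] = 0
x[3] = -3

x = [0, 0, 0, -3]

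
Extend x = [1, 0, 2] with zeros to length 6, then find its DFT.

Original 3-point DFT: [3, 1.7321i, -1.7321i]
Zero-padded 6-point DFT provides frequency interpolation.

DFT_6([x, 0, ...]) = [3, -1.7321i, 1.7321i, 3, -1.7321i, 1.7321i]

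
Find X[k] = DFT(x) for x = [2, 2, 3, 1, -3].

X[k] = Σ(n=0 to 4) x[n] · ω_5^(nk)
where ω_5 = e^(-2πi/5)

Computing each X[k]:
X[0] = 5
X[1] = -1.5451-5.9309i
X[2] = 4.0451-1.0368i
X[3] = 4.0451+1.0368i
X[4] = -1.5451+5.9309i

X = [5, -1.5451-5.9309i, 4.0451-1.0368i, 4.0451+1.0368i, -1.5451+5.9309i]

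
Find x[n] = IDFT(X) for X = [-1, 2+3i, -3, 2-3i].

x[n] = (1/4) Σ(k=0 to 3) X[k] · e^(2πikn/4)

Computing each x[n]:
x[0] = 0
x[1] = -1
x[2] = -2
x[3] = 2

x = [0, -1, -2, 2]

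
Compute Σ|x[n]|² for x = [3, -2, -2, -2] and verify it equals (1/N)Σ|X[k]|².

Time domain:
Σ|x[n]|² = |3|² + |-2|² + |-2|² + |-2|² = 21.0000

Frequency domain:
(1/4)Σ|X[k]|² = (1/4)(|-3|² + |5|² + |5|² + |5|²) = (1/4)·84.0000 = 21.0000

Both sides agree, confirming Parseval's theorem.

Σ|x[n]|² = (1/N)Σ|X[k]|² = 21.0000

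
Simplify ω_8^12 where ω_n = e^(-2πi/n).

Since ω_8^8 = 1, powers reduce modulo 8.
12 mod 8 = 4
So ω_8^12 = ω_8^4 = e^(-2πi·4/8)

ω_8^12 = ω_8^4 = -1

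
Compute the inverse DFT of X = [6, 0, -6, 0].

x[n] = (1/4) Σ(k=0 to 3) X[k] · e^(2πikn/4)

Computing each x[n]:
x[0] = 0
x[1] = 3
x[2] = 0
x[3] = 3

x = [0, 3, 0, 3]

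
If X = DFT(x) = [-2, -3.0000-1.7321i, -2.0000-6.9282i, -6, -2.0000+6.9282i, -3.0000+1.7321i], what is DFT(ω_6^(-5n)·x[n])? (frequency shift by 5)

Modulation property: DFT(ω_6^(-5n)·x[n]) = X[(k-5) mod 6], so circularly shift X by 5 positions.

X[k-5] = [-3.0000-1.7321i, -2.0000-6.9282i, -6, -2.0000+6.9282i, -3.0000+1.7321i, -2]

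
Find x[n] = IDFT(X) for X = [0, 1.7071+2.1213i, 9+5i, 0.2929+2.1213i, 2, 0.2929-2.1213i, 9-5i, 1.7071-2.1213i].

x[n] = (1/8) Σ(k=0 to 7) X[k] · e^(2πikn/8)

Computing each x[n]:
x[0] = 3
x[1] = -2
x[2] = -2
x[3] = 0
x[4] = 2
x[5] = -1
x[6] = -2
x[7] = 2

x = [3, -2, -2, 0, 2, -1, -2, 2]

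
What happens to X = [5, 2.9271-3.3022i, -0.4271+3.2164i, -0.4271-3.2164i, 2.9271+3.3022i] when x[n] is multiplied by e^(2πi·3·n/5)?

Modulation property: DFT(ω_5^(-3n)·x[n]) = X[(k-3) mod 5], so circularly shift X by 3 positions.

X[k-3] = [-0.4271+3.2164i, -0.4271-3.2164i, 2.9271+3.3022i, 5, 2.9271-3.3022i]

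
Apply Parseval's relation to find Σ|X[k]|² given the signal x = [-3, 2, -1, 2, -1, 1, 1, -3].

Parseval: Σ|x[n]|² = (1/N)Σ|X[k]|², so Σ|X[k]|² = N·Σ|x[n]|² = 8·30.0000

Σ|X[k]|² = N·Σ|x[n]|² = 8·30.0000 = 240.0000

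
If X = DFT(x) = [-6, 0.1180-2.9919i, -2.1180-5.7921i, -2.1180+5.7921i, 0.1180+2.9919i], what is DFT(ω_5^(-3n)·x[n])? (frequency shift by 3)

Modulation property: DFT(ω_5^(-3n)·x[n]) = X[(k-3) mod 5], so circularly shift X by 3 positions.

X[k-3] = [-2.1180-5.7921i, -2.1180+5.7921i, 0.1180+2.9919i, -6, 0.1180-2.9919i]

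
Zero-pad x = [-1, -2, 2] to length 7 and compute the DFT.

Original 3-point DFT: [-1, -1.0000+3.4641i, -1.0000-3.4641i]
Zero-padded 7-point DFT provides frequency interpolation.

DFT_7([x, 0, ...]) = [-1, -2.6920-0.3862i, -2.3569+2.8176i, 2.0489+2.4314i, 2.0489-2.4314i, -2.3569-2.8176i, -2.6920+0.3862i]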